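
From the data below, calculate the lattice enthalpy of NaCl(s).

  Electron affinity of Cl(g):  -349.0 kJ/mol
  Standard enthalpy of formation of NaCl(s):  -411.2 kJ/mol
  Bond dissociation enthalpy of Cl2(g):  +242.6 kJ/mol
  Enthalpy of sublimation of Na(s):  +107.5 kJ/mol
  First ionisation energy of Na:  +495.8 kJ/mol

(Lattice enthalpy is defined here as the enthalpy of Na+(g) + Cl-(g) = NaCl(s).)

ΔHf° = 1·ΔHsub + 1·(ΣIE) + 1/2·D(Cl2) + 1·EA + U
-411.2 = 1·(+107.5) + 1·(+495.8) + 1/2·(+242.6) + 1·(-349.0) + U
U = -411.2 − (+375.6) = -786.8 kJ/mol

U = -786.8 kJ/mol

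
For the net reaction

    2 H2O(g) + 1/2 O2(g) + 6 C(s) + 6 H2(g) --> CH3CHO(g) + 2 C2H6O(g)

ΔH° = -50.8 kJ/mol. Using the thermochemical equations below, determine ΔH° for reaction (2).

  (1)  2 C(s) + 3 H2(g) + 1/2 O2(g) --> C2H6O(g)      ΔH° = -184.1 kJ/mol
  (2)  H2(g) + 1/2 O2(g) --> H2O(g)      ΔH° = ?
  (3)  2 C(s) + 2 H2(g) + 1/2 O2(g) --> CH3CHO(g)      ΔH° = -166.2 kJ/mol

ΔH° = -241.8 kJ/mol

(1) × 2: (2)·(-184.1) = -368.2 kJ/mol
(2) reversed and × 2: contributes −2·x
(3) as written: -166.2 kJ/mol
-50.8 = (-368.2) + (-166.2) − 2·x
x = (-50.8 − (-534.4)) / (-2) = -241.8 kJ/mol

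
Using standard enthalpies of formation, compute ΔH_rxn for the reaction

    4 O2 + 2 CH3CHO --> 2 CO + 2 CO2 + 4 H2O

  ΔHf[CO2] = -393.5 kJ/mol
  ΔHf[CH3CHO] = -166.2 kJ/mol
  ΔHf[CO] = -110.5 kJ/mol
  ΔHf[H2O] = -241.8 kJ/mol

Products: 2·(-110.5) + 2·(-393.5) + 4·(-241.8) = -1975.2
Reactants: 4·(+0.0) + 2·(-166.2) = -332.4
ΔH_rxn = (-1975.2) − (-332.4) = -1642.8 kJ/mol

ΔH_rxn = -1642.8 kJ/mol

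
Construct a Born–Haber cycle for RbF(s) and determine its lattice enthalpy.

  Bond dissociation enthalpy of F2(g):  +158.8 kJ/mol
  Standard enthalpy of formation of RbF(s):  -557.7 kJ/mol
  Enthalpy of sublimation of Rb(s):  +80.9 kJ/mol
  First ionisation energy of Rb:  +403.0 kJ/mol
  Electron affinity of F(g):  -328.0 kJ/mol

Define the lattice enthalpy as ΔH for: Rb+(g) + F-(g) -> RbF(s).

ΔHf° = 1·ΔHsub + 1·(ΣIE) + 1/2·D(F2) + 1·EA + U
-557.7 = 1·(+80.9) + 1·(+403.0) + 1/2·(+158.8) + 1·(-328.0) + U
U = -557.7 − (+235.3) = -793.0 kJ/mol

U = -793.0 kJ/mol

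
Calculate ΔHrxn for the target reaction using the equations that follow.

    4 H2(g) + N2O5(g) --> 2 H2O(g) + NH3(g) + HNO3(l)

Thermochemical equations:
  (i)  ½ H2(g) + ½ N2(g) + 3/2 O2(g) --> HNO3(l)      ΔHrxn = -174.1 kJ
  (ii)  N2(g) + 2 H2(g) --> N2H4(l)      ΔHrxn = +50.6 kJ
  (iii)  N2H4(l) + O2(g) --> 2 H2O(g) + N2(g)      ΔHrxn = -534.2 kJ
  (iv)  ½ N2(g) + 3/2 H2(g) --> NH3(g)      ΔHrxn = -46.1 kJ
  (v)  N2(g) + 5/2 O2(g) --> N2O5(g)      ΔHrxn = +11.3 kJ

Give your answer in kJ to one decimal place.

ΔHrxn = -715.1 kJ

(i) as written (HNO3(l) already on the product side): -174.1 kJ
(ii) as written: +50.6 kJ
(iii) as written (H2O(g) already on the product side): -534.2 kJ
(iv) as written (NH3(g) already on the product side): -46.1 kJ
(v) reversed (reverse to put N2O5(g) on the reactant side): -11.3 kJ
Combining the equations, ΔHrxn = (-174.1) + (+50.6) + (-534.2) + (-46.1) + (-11.3) = -715.1 kJ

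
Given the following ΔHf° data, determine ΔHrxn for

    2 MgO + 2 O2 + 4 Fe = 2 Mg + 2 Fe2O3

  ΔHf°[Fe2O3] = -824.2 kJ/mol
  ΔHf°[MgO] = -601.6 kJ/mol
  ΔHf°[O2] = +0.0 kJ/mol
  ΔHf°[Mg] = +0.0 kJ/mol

ΔHrxn = -445.2 kJ/mol

Products: 2·(+0.0) + 2·(-824.2) = -1648.4
Reactants: 2·(-601.6) + 2·(+0.0) + 4·(+0.0) = -1203.2
ΔHrxn = (-1648.4) − (-1203.2) = -445.2 kJ/mol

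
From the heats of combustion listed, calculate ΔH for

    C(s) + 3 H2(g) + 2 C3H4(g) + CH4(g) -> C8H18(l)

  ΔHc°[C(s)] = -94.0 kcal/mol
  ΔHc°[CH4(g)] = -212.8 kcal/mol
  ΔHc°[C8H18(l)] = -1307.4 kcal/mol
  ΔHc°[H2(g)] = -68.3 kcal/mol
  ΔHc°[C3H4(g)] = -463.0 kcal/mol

With combustion enthalpies, reactants minus products:
= [1·(-94.0) + 3·(-68.3) + 2·(-463.0) + 1·(-212.8)] − [1·(-1307.4)]
= -130.3 kcal/mol

ΔH = -130.3 kcal/mol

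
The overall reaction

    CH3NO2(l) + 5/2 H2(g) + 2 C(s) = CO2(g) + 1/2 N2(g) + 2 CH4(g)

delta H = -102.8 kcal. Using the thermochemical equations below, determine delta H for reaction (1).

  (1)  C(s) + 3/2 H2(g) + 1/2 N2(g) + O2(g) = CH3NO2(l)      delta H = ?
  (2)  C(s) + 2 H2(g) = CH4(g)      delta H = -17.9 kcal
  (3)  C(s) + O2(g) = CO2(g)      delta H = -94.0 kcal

delta H = -27.0 kcal

(1) reversed (CH3NO2(l) must end up as a reactant): contributes −x
(2) × 2 (×2 to match 2 CH4(g) in the target): (2)·(-17.9) = -35.8 kcal
(3) as written (CO2(g) already on the product side): -94.0 kcal
-102.8 = (-35.8) + (-94.0) − x
x = (-102.8 − (-129.8)) / (-1) = -27.0 kcal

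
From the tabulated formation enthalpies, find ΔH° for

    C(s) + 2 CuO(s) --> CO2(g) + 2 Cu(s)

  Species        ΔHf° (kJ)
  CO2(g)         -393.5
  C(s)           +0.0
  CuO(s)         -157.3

Products: 1·(-393.5) + 2·(+0.0) = -393.5
Reactants: 1·(+0.0) + 2·(-157.3) = -314.6
ΔH° = (-393.5) − (-314.6) = -78.9 kJ

ΔH° = -78.9 kJ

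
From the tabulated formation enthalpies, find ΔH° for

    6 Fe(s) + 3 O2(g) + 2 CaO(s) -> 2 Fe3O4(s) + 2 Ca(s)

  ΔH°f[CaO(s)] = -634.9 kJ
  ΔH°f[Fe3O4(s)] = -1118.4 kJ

ΔH° = -967.0 kJ

ΔH°rxn = Σ nΔHf°(products) − Σ nΔHf°(reactants).
Products: 2·(-1118.4) + 2·(+0.0) = -2236.8
Reactants: 6·(+0.0) + 3·(+0.0) + 2·(-634.9) = -1269.8
ΔH° = (-2236.8) − (-1269.8) = -967.0 kJ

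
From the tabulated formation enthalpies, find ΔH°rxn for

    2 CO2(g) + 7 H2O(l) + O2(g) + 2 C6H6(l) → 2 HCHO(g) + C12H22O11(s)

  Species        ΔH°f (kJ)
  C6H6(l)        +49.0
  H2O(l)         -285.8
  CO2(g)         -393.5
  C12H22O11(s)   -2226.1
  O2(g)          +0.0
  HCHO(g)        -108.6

Products: 2·(-108.6) + 1·(-2226.1) = -2443.3
Reactants: 2·(-393.5) + 7·(-285.8) + 1·(+0.0) + 2·(+49.0) = -2689.6
ΔH°rxn = (-2443.3) − (-2689.6) = 246.3 kJ

ΔH°rxn = 246.3 kJ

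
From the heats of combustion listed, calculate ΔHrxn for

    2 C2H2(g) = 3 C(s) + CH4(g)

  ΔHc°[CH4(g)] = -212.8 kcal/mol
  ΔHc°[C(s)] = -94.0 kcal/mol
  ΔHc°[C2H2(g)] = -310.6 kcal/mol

Using ΔH = Σ nΔHc°(reactants) − Σ nΔHc°(products):
= [2·(-310.6)] − [3·(-94.0) + 1·(-212.8)]
= -126.4 kcal/mol

ΔHrxn = -126.4 kcal/mol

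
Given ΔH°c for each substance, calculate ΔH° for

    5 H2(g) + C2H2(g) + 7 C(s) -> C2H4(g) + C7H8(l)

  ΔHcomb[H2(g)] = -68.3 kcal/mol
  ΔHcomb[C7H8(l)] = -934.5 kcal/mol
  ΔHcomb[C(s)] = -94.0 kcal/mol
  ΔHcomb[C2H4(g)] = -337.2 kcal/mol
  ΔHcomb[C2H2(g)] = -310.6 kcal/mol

With combustion enthalpies, reactants minus products:
= [5·(-68.3) + 1·(-310.6) + 7·(-94.0)] − [1·(-337.2) + 1·(-934.5)]
= -38.4 kcal/mol

ΔH° = -38.4 kcal/mol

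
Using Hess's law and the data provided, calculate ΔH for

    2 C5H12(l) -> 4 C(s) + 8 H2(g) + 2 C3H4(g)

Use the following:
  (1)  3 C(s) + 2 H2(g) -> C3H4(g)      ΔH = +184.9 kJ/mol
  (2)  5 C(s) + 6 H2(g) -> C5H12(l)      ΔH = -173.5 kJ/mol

ΔH = 716.8 kJ/mol

(1) × 2 (scale by 2 for the 2 C3H4(g)): (2)·(+184.9) = +369.8 kJ/mol
(2) reversed and × 2 (C5H12(l) must end up as a reactant; scale by 2 for the 2 C5H12(l)): (-2)·(-173.5) = +347.0 kJ/mol
Summing the manipulated equations, ΔH = (2)·(+184.9) + (-2)·(-173.5) = 716.8 kJ/mol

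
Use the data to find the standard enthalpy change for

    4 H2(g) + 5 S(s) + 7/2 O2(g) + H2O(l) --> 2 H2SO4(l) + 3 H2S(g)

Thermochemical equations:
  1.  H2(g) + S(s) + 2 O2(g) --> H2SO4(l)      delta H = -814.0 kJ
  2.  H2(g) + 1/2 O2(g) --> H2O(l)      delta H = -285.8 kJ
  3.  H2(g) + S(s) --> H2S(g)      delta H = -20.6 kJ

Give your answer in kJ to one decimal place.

delta H = -1404.0 kJ

eq. 1 × 2: (2)·(-814.0) = -1628.0 kJ
eq. 2 reversed: +285.8 kJ
eq. 3 × 3: (3)·(-20.6) = -61.8 kJ
Summing the manipulated equations, delta H = (-1628.0) + (+285.8) + (-61.8) = -1404.0 kJ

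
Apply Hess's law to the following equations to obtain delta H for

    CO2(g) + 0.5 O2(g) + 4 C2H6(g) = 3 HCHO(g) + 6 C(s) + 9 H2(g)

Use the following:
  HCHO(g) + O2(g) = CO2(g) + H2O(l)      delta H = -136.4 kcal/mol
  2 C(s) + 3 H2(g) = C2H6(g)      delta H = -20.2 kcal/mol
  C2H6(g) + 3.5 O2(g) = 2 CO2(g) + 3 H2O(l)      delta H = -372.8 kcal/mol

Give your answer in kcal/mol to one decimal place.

delta H = 97.0 kcal/mol

equation 1 reversed and × 3 (reverse to put HCHO(g) on the product side; scale by 3 for the 3 HCHO(g)): (-3)·(-136.4) = +409.2 kcal/mol
equation 2 reversed and × 3 (reverse to put C(s) on the product side; ×3 to match 6 C(s) in the target): (-3)·(-20.2) = +60.6 kcal/mol
equation 3 as written: -372.8 kcal/mol
delta H = (+409.2) + (+60.6) + (-372.8) = 97.0 kcal/mol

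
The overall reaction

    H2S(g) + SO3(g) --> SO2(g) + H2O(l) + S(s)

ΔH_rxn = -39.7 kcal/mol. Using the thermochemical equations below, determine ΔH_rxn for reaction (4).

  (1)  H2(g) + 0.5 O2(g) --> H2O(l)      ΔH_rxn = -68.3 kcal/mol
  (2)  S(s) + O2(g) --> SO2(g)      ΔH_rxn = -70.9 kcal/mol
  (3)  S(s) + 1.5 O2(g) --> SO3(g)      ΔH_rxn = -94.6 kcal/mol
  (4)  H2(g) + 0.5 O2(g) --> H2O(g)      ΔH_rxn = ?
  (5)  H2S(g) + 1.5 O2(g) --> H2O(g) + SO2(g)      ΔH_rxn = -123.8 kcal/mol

(1) as written: -68.3 kcal/mol
(2): not needed.
(3) reversed: +94.6 kcal/mol
(4) reversed: contributes −x
(5) as written: -123.8 kcal/mol
-39.7 = (-68.3) + (+94.6) + (-123.8) − x
x = (-39.7 − (-97.5)) / (-1) = -57.8 kcal/mol

ΔH_rxn = -57.8 kcal/mol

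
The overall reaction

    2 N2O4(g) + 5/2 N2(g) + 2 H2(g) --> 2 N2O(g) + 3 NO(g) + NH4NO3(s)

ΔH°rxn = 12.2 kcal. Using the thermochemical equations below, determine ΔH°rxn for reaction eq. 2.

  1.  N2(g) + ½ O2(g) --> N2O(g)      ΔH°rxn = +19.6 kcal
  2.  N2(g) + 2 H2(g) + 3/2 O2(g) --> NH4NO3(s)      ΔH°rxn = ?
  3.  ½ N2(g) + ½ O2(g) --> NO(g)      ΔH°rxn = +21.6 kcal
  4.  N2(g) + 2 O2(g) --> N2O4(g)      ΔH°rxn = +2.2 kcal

eq. 1 × 2 (scale by 2 for the 2 N2O(g)): (2)·(+19.6) = +39.2 kcal
eq. 2 as written (NH4NO3(s) already on the product side): contributes x
eq. 3 × 3 (×3 to match 3 NO(g) in the target): (3)·(+21.6) = +64.8 kcal
eq. 4 reversed and × 2 (reverse to put N2O4(g) on the reactant side; scale by 2 for the 2 N2O4(g)): (-2)·(+2.2) = -4.4 kcal
+12.2 = (+39.2) + (+64.8) + (-4.4) + x
x = (+12.2 − (+99.6)) / (1) = -87.4 kcal

ΔH°rxn = -87.4 kcal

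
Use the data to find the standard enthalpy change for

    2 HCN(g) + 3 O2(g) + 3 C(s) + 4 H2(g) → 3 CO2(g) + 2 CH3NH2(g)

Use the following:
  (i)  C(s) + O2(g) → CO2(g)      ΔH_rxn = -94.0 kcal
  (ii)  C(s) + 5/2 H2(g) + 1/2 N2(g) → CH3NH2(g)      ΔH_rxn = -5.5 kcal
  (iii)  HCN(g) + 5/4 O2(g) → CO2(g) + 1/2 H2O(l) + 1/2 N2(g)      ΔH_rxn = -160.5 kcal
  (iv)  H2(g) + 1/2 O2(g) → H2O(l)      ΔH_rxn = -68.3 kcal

(i) as written: -94.0 kcal
(ii) × 2 (×2 to match 2 CH3NH2(g) in the target): (2)·(-5.5) = -11.0 kcal
(iii) × 2 (×2 to match 2 HCN(g) in the target): (2)·(-160.5) = -321.0 kcal
(iv) reversed: +68.3 kcal
Combining the equations, ΔH_rxn = (1)·(-94.0) + (2)·(-5.5) + (2)·(-160.5) + (-1)·(-68.3) = -357.7 kcal

ΔH_rxn = -357.7 kcal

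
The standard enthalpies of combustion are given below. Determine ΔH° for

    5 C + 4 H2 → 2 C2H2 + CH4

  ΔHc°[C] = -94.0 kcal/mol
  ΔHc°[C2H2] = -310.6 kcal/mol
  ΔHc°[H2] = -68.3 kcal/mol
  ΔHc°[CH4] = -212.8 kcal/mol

Using ΔH = Σ nΔHc°(reactants) − Σ nΔHc°(products):
= [5·(-94.0) + 4·(-68.3)] − [2·(-310.6) + 1·(-212.8)]
= 90.8 kcal/mol

ΔH° = 90.8 kcal/mol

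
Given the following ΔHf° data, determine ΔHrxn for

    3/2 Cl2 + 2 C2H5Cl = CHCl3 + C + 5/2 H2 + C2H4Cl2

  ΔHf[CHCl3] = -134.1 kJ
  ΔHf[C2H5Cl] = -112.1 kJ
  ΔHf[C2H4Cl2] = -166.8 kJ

Products: 1·(-134.1) + 1·(+0.0) + 5/2·(+0.0) + 1·(-166.8) = -300.9
Reactants: 3/2·(+0.0) + 2·(-112.1) = -224.2
ΔHrxn = (-300.9) − (-224.2) = -76.7 kJ

ΔHrxn = -76.7 kJ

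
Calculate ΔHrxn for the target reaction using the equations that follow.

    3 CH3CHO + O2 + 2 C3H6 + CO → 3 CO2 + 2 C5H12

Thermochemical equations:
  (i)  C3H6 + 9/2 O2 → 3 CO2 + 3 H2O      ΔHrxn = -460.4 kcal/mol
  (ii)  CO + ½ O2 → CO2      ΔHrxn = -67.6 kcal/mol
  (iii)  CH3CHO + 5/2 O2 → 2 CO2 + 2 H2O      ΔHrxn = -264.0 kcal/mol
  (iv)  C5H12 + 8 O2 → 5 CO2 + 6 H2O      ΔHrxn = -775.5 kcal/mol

ΔHrxn = -229.4 kcal/mol

(i) × 2: (2)·(-460.4) = -920.8 kcal/mol
(ii) as written: -67.6 kcal/mol
(iii) × 3: (3)·(-264.0) = -792.0 kcal/mol
(iv) reversed and × 2: (-2)·(-775.5) = +1551.0 kcal/mol
Summing the manipulated equations, ΔHrxn = (-920.8) + (-67.6) + (-792.0) + (+1551.0) = -229.4 kcal/mol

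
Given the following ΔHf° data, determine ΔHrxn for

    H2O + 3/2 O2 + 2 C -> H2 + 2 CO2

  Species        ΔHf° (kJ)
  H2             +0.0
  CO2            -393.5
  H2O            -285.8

ΔHrxn = -501.2 kJ

Products: 1·(+0.0) + 2·(-393.5) = -787.0
Reactants: 1·(-285.8) + 3/2·(+0.0) + 2·(+0.0) = -285.8
ΔHrxn = (-787.0) − (-285.8) = -501.2 kJ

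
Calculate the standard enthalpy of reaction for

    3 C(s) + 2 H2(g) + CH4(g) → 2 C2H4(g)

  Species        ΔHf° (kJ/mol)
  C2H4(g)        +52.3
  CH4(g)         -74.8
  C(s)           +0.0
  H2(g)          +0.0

ΔH° = 179.4 kJ/mol

Products: 2·(+52.3) = +104.6
Reactants: 3·(+0.0) + 2·(+0.0) + 1·(-74.8) = -74.8
ΔH° = (+104.6) − (-74.8) = 179.4 kJ/mol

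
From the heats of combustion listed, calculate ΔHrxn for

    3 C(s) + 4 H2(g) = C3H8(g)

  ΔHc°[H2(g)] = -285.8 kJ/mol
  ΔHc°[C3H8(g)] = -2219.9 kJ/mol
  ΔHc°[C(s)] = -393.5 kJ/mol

ΔHrxn = -103.8 kJ/mol

Using ΔH = Σ nΔHc°(reactants) − Σ nΔHc°(products):
= [3·(-393.5) + 4·(-285.8)] − [1·(-2219.9)]
= -103.8 kJ/mol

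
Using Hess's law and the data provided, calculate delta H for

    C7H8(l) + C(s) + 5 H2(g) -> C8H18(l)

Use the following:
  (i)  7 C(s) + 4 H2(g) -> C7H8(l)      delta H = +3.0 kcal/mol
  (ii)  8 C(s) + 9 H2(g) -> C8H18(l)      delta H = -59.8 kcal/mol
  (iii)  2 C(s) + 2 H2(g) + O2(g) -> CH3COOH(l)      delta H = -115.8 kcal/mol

delta H = -62.8 kcal/mol

(i) reversed: -3.0 kcal/mol
(ii) as written: -59.8 kcal/mol
(iii): not needed.
delta H = (-1)·(+3.0) + (1)·(-59.8) = -62.8 kcal/mol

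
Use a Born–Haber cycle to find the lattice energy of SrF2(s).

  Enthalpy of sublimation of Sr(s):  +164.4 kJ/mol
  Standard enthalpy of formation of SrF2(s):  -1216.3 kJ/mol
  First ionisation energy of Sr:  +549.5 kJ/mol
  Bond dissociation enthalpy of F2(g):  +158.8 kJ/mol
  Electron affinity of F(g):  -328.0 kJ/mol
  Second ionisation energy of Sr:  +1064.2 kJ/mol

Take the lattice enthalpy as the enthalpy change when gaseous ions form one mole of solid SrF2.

U = -2497.2 kJ/mol

ΔHf° = 1·ΔHsub + 1·(ΣIE) + 1·D(F2) + 2·EA + U
-1216.3 = 1·(+164.4) + 1·(+1613.7) + 1·(+158.8) + 2·(-328.0) + U
U = -1216.3 − (+1280.9) = -2497.2 kJ/mol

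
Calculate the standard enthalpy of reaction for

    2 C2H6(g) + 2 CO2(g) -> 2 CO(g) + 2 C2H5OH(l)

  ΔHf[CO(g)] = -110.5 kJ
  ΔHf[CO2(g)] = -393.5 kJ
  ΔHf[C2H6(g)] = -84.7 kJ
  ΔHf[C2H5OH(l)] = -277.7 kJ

ΔH_rxn = 180.0 kJ

Products: 2·(-110.5) + 2·(-277.7) = -776.4
Reactants: 2·(-84.7) + 2·(-393.5) = -956.4
ΔH_rxn = (-776.4) − (-956.4) = 180.0 kJ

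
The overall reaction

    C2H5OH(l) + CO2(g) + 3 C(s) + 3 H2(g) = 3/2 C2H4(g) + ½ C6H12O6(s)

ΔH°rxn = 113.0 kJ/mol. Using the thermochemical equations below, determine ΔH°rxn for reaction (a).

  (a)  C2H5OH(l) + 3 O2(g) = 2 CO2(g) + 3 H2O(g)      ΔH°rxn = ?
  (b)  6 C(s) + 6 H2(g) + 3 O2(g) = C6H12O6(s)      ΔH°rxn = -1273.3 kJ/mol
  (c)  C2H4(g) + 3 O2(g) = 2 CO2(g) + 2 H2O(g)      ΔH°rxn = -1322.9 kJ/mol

ΔH°rxn = -1234.7 kJ/mol

(a) as written: contributes x
(b) × 1/2: (1/2)·(-1273.3) = -636.65 kJ/mol
(c) reversed and × 3/2: (-3/2)·(-1322.9) = +1984.35 kJ/mol
+113.0 = (-636.65) + (+1984.35) + x
x = (+113.0 − (+1347.7)) / (1) = -1234.7 kJ/mol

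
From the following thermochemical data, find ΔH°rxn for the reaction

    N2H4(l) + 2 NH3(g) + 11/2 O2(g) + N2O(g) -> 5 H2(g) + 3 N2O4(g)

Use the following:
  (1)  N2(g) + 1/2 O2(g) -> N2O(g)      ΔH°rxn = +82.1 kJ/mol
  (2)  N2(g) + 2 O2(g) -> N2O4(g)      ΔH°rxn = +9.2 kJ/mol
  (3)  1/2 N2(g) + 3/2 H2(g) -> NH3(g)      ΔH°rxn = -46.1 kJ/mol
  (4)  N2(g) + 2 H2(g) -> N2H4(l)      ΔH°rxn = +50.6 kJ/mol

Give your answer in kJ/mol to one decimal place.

ΔH°rxn = -12.9 kJ/mol

(1) reversed (reverse to put N2O(g) on the reactant side): -82.1 kJ/mol
(2) × 3 (×3 to match 3 N2O4(g) in the target): (3)·(+9.2) = +27.6 kJ/mol
(3) reversed and × 2 (reverse to put NH3(g) on the reactant side; scale by 2 for the 2 NH3(g)): (-2)·(-46.1) = +92.2 kJ/mol
(4) reversed (N2H4(l) must end up as a reactant): -50.6 kJ/mol
Combining the equations, ΔH°rxn = (-82.1) + (+27.6) + (+92.2) + (-50.6) = -12.9 kJ/mol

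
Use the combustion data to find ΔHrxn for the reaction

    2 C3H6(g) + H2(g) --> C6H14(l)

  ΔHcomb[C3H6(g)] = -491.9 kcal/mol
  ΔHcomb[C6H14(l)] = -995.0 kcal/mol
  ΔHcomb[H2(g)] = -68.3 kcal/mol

With combustion enthalpies, reactants minus products:
= [2·(-491.9) + 1·(-68.3)] − [1·(-995.0)]
= -57.1 kcal/mol

ΔHrxn = -57.1 kcal/mol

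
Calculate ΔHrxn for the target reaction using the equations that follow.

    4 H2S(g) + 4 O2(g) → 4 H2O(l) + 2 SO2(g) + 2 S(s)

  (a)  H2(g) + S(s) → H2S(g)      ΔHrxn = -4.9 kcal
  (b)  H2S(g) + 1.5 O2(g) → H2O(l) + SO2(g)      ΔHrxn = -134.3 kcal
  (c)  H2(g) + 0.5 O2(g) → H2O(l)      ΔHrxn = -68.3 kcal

(a) reversed and × 2 (S(s) must end up as a product; scale by 2 for the 2 S(s)): (-2)·(-4.9) = +9.8 kcal
(b) × 2 (scale by 2 for the 2 SO2(g)): (2)·(-134.3) = -268.6 kcal
(c) × 2: (2)·(-68.3) = -136.6 kcal
By Hess's law, ΔHrxn = (+9.8) + (-268.6) + (-136.6) = -395.4 kcal

ΔHrxn = -395.4 kcal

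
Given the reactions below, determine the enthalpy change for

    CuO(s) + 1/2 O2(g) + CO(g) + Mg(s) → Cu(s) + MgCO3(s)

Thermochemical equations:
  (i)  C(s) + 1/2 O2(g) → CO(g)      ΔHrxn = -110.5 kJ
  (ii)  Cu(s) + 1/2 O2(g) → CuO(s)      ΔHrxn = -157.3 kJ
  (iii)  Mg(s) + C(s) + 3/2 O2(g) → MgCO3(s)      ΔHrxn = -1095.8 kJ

ΔHrxn = -828.0 kJ

(i) reversed (reverse to put CO(g) on the reactant side): +110.5 kJ
(ii) reversed (reverse to put CuO(s) on the reactant side): +157.3 kJ
(iii) as written (MgCO3(s) already on the product side): -1095.8 kJ
ΔHrxn = (-1)·(-110.5) + (-1)·(-157.3) + (1)·(-1095.8) = -828.0 kJ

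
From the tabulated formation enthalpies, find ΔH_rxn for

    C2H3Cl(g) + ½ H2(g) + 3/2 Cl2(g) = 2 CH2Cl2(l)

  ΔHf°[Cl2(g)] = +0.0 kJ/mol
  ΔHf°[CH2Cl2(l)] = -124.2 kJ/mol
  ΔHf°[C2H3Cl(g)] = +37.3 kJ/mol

ΔH°rxn = Σ nΔHf°(products) − Σ nΔHf°(reactants).
Products: 2·(-124.2) = -248.4
Reactants: 1·(+37.3) + 1/2·(+0.0) + 3/2·(+0.0) = +37.3
ΔH_rxn = (-248.4) − (+37.3) = -285.7 kJ/mol

ΔH_rxn = -285.7 kJ/mol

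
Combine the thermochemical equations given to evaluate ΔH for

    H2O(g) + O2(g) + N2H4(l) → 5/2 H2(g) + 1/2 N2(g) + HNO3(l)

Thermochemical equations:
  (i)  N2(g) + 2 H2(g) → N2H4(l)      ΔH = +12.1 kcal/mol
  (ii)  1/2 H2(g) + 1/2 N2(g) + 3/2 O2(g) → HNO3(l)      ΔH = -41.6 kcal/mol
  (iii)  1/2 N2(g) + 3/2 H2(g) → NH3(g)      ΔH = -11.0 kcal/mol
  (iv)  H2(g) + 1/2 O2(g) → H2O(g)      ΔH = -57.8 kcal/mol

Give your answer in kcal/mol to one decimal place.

ΔH = 4.1 kcal/mol

(i) reversed (reverse to put N2H4(l) on the reactant side): -12.1 kcal/mol
(ii) as written (HNO3(l) already on the product side): -41.6 kcal/mol
(iii): not needed (NH3(g) appears nowhere else).
(iv) reversed (reverse to put H2O(g) on the reactant side): +57.8 kcal/mol
By Hess's law, ΔH = (-1)·(+12.1) + (1)·(-41.6) + (-1)·(-57.8) = 4.1 kcal/mol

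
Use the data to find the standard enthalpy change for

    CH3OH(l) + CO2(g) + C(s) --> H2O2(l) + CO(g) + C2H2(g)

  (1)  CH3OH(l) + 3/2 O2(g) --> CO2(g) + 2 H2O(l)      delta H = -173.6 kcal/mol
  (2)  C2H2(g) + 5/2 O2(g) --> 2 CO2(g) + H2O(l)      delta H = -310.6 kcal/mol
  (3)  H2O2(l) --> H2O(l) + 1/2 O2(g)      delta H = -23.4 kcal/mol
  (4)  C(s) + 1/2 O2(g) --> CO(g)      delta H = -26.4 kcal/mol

delta H = 134.0 kcal/mol

(1) as written (CH3OH(l) already on the reactant side): -173.6 kcal/mol
(2) reversed (reverse to put C2H2(g) on the product side): +310.6 kcal/mol
(3) reversed (H2O2(l) must end up as a product): +23.4 kcal/mol
(4) as written (CO(g) already on the product side): -26.4 kcal/mol
Summing the manipulated equations, delta H = (1)·(-173.6) + (-1)·(-310.6) + (-1)·(-23.4) + (1)·(-26.4) = 134.0 kcal/mol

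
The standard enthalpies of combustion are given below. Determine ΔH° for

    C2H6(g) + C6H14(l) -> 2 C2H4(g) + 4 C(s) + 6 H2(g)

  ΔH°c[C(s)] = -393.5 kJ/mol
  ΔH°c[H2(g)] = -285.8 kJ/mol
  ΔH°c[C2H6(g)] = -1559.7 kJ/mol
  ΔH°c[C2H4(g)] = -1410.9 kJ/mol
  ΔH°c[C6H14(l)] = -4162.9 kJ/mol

ΔH° = 388.0 kJ/mol

With combustion enthalpies, reactants minus products:
= [1·(-1559.7) + 1·(-4162.9)] − [2·(-1410.9) + 4·(-393.5) + 6·(-285.8)]
= 388.0 kJ/mol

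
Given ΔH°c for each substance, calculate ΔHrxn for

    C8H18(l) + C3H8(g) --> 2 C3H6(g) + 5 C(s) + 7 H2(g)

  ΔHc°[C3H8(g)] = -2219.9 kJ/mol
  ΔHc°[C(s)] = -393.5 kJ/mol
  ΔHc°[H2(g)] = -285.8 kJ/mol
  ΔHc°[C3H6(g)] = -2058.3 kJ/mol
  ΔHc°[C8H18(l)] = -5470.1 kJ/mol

With combustion enthalpies, reactants minus products:
= [1·(-5470.1) + 1·(-2219.9)] − [2·(-2058.3) + 5·(-393.5) + 7·(-285.8)]
= 394.7 kJ/mol

ΔHrxn = 394.7 kJ/mol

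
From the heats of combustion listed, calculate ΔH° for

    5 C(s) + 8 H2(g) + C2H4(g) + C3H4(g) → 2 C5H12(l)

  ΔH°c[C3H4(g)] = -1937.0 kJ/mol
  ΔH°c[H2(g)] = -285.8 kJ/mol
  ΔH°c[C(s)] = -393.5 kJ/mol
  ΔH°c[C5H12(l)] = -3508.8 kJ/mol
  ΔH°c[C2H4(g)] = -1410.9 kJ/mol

ΔH° = -584.2 kJ/mol

Using ΔH = Σ nΔHc°(reactants) − Σ nΔHc°(products):
= [5·(-393.5) + 8·(-285.8) + 1·(-1410.9) + 1·(-1937.0)] − [2·(-3508.8)]
= -584.2 kJ/mol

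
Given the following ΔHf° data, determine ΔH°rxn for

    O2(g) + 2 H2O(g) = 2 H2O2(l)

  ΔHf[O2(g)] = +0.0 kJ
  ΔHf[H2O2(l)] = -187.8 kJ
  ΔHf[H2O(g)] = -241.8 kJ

ΔH°rxn = 108.0 kJ

Products: 2·(-187.8) = -375.6
Reactants: 1·(+0.0) + 2·(-241.8) = -483.6
ΔH°rxn = (-375.6) − (-483.6) = 108.0 kJ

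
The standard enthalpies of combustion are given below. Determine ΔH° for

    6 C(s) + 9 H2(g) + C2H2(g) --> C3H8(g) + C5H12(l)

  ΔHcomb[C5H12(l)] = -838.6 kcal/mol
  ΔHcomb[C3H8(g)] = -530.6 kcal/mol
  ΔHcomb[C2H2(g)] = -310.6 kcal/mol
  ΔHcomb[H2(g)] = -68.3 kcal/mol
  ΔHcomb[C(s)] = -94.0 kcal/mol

ΔH° = -120.1 kcal/mol

Using ΔH = Σ nΔHc°(reactants) − Σ nΔHc°(products):
= [6·(-94.0) + 9·(-68.3) + 1·(-310.6)] − [1·(-530.6) + 1·(-838.6)]
= -120.1 kcal/mol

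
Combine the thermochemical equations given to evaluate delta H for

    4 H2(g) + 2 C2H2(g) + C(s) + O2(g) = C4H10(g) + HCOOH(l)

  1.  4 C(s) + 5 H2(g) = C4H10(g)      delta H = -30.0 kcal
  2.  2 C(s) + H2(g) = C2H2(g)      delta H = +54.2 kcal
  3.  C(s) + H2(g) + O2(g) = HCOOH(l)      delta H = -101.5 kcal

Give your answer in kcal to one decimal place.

delta H = -239.9 kcal

eq. 1 as written: -30.0 kcal
eq. 2 reversed and × 2: (-2)·(+54.2) = -108.4 kcal
eq. 3 as written: -101.5 kcal
delta H = (1)·(-30.0) + (-2)·(+54.2) + (1)·(-101.5) = -239.9 kcal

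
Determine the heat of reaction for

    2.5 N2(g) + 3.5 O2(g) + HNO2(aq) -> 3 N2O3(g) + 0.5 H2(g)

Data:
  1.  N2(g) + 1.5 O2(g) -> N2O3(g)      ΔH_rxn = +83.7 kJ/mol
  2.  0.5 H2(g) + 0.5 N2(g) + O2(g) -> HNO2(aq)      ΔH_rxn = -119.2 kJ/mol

ΔH_rxn = 370.3 kJ/mol

eq. 1 × 3: (3)·(+83.7) = +251.1 kJ/mol
eq. 2 reversed: +119.2 kJ/mol
ΔH_rxn = (3)·(+83.7) + (-1)·(-119.2) = 370.3 kJ/mol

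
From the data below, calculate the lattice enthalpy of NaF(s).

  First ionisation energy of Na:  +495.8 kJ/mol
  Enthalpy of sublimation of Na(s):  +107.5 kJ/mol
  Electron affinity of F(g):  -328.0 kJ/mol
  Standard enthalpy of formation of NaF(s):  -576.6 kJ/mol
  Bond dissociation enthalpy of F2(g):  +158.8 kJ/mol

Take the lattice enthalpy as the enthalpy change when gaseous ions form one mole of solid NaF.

U = -931.3 kJ/mol

ΔHf° = 1·ΔHsub + 1·(ΣIE) + 1/2·D(F2) + 1·EA + U
-576.6 = 1·(+107.5) + 1·(+495.8) + 1/2·(+158.8) + 1·(-328.0) + U
U = -576.6 − (+354.7) = -931.3 kJ/mol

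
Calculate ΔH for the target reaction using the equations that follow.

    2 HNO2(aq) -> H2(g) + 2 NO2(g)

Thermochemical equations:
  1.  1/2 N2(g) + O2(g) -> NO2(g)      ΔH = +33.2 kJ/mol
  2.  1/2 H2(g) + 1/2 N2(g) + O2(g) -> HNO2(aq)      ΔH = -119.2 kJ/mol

ΔH = 304.8 kJ/mol

eq. 1 × 2: (2)·(+33.2) = +66.4 kJ/mol
eq. 2 reversed and × 2: (-2)·(-119.2) = +238.4 kJ/mol
ΔH = (2)·(+33.2) + (-2)·(-119.2) = 304.8 kJ/mol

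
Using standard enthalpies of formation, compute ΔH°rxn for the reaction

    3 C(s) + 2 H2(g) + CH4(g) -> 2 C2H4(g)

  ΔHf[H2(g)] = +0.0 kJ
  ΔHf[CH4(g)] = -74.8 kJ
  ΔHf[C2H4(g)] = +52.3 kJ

ΔH°rxn = 179.4 kJ

Products: 2·(+52.3) = +104.6
Reactants: 3·(+0.0) + 2·(+0.0) + 1·(-74.8) = -74.8
ΔH°rxn = (+104.6) − (-74.8) = 179.4 kJ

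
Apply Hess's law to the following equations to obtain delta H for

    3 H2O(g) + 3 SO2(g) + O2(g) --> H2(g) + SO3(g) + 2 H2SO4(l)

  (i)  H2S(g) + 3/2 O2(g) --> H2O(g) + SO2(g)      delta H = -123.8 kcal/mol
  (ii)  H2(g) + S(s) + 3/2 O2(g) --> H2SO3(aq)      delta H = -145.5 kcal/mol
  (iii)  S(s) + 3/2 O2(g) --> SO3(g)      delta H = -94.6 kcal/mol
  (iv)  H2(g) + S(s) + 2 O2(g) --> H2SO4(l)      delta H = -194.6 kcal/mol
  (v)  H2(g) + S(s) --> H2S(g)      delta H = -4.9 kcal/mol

(i) reversed and × 3: (-3)·(-123.8) = +371.4 kcal/mol
(ii): not needed.
(iii) as written: -94.6 kcal/mol
(iv) × 2: (2)·(-194.6) = -389.2 kcal/mol
(v) reversed and × 3: (-3)·(-4.9) = +14.7 kcal/mol
By Hess's law, delta H = (-3)·(-123.8) + (1)·(-94.6) + (2)·(-194.6) + (-3)·(-4.9) = -97.7 kcal/mol

delta H = -97.7 kcal/mol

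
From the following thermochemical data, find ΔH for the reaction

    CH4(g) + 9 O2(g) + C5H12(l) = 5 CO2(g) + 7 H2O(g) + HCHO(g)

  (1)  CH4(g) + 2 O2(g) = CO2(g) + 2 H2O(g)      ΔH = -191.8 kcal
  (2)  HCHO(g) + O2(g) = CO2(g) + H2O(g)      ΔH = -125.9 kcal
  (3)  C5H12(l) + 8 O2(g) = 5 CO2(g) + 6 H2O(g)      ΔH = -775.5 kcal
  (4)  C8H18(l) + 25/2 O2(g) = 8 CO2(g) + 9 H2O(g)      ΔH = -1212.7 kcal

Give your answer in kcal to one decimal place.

(1) as written (CH4(g) already on the reactant side): -191.8 kcal
(2) reversed (reverse to put HCHO(g) on the product side): +125.9 kcal
(3) as written (C5H12(l) already on the reactant side): -775.5 kcal
(4): not needed (C8H18(l) appears nowhere else).
ΔH = (-191.8) + (+125.9) + (-775.5) = -841.4 kcal

ΔH = -841.4 kcal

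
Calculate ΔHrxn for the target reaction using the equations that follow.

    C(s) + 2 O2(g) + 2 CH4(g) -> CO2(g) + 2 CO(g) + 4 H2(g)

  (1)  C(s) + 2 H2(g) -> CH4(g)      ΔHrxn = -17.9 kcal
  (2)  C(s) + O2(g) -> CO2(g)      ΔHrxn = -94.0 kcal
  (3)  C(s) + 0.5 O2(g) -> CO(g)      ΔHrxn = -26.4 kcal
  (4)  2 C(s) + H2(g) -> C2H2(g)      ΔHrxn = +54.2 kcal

ΔHrxn = -111.0 kcal

(1) reversed and × 2 (reverse to put CH4(g) on the reactant side; scale by 2 for the 2 CH4(g)): (-2)·(-17.9) = +35.8 kcal
(2) as written (CO2(g) already on the product side): -94.0 kcal
(3) × 2 (×2 to match 2 CO(g) in the target): (2)·(-26.4) = -52.8 kcal
(4): not needed (C2H2(g) appears nowhere else).
Since enthalpy is a state function, ΔHrxn = (-2)·(-17.9) + (1)·(-94.0) + (2)·(-26.4) = -111.0 kcal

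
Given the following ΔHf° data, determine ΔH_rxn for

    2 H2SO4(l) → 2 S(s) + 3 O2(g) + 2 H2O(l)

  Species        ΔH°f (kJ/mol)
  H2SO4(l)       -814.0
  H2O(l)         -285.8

ΔH°rxn = Σ nΔHf°(products) − Σ nΔHf°(reactants).
Products: 2·(+0.0) + 3·(+0.0) + 2·(-285.8) = -571.6
Reactants: 2·(-814.0) = -1628.0
ΔH_rxn = (-571.6) − (-1628.0) = 1056.4 kJ/mol

ΔH_rxn = 1056.4 kJ/mol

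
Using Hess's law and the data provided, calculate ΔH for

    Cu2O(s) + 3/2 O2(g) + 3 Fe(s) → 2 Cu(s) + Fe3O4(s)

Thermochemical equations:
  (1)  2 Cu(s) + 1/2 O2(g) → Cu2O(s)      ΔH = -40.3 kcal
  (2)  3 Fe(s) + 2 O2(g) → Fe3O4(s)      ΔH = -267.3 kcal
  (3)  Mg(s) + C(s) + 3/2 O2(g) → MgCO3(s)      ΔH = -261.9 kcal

ΔH = -227.0 kcal

(1) reversed (Cu2O(s) must end up as a reactant): +40.3 kcal
(2) as written (Fe3O4(s) already on the product side): -267.3 kcal
(3): not needed (Mg(s) appears nowhere else).
Summing the manipulated equations, ΔH = (-1)·(-40.3) + (1)·(-267.3) = -227.0 kcal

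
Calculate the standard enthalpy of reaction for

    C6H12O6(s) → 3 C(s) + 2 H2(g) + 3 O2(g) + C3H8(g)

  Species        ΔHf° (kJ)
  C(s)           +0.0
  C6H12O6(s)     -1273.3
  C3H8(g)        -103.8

ΔH_rxn = 1169.5 kJ

ΔH°rxn = Σ nΔHf°(products) − Σ nΔHf°(reactants).
Products: 3·(+0.0) + 2·(+0.0) + 3·(+0.0) + 1·(-103.8) = -103.8
Reactants: 1·(-1273.3) = -1273.3
ΔH_rxn = (-103.8) − (-1273.3) = 1169.5 kJ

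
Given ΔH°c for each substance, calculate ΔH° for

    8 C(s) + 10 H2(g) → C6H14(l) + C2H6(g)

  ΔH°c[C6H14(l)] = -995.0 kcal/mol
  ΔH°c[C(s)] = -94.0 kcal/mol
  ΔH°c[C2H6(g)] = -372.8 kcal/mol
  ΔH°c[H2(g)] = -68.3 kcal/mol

ΔH° = -67.2 kcal/mol

Using ΔH = Σ nΔHc°(reactants) − Σ nΔHc°(products):
= [8·(-94.0) + 10·(-68.3)] − [1·(-995.0) + 1·(-372.8)]
= -67.2 kcal/mol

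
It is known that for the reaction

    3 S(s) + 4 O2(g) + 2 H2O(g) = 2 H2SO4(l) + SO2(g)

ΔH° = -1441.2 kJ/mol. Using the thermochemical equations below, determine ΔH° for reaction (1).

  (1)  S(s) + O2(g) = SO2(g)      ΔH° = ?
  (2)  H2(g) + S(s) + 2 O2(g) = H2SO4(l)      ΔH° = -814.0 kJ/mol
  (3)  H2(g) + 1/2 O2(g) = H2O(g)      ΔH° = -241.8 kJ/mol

(1) as written: contributes x
(2) × 2: (2)·(-814.0) = -1628.0 kJ/mol
(3) reversed and × 2: (-2)·(-241.8) = +483.6 kJ/mol
-1441.2 = (-1628.0) + (+483.6) + x
x = (-1441.2 − (-1144.4)) / (1) = -296.8 kJ/mol

ΔH° = -296.8 kJ/mol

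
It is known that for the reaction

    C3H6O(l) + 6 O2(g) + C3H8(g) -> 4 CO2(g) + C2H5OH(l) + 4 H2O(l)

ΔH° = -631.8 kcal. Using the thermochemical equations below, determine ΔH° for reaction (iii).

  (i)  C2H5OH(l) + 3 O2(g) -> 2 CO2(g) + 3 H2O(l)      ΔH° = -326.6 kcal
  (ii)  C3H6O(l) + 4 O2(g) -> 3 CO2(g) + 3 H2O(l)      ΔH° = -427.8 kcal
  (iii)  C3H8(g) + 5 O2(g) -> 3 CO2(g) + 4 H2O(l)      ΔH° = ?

(i) reversed: +326.6 kcal
(ii) as written: -427.8 kcal
(iii) as written: contributes x
-631.8 = (+326.6) + (-427.8) + x
x = (-631.8 − (-101.2)) / (1) = -530.6 kcal

ΔH° = -530.6 kcal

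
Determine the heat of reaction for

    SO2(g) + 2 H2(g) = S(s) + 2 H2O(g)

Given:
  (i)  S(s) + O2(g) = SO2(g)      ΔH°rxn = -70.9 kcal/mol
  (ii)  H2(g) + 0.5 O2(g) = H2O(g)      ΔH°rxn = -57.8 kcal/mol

(i) reversed (SO2(g) must end up as a reactant): +70.9 kcal/mol
(ii) × 2 (×2 to match 2 H2O(g) in the target): (2)·(-57.8) = -115.6 kcal/mol
By Hess's law, ΔH°rxn = (+70.9) + (-115.6) = -44.7 kcal/mol

ΔH°rxn = -44.7 kcal/mol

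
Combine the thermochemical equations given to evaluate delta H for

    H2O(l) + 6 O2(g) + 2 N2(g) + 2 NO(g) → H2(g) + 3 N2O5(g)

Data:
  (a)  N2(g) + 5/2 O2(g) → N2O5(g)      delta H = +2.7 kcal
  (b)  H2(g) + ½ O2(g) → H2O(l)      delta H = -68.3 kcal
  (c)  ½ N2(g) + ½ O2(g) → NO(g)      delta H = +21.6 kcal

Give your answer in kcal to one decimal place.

delta H = 33.2 kcal

(a) × 3 (×3 to match 3 N2O5(g) in the target): (3)·(+2.7) = +8.1 kcal
(b) reversed (reverse to put H2O(l) on the reactant side): +68.3 kcal
(c) reversed and × 2 (NO(g) must end up as a reactant; scale by 2 for the 2 NO(g)): (-2)·(+21.6) = -43.2 kcal
Summing the manipulated equations, delta H = (+8.1) + (+68.3) + (-43.2) = 33.2 kcal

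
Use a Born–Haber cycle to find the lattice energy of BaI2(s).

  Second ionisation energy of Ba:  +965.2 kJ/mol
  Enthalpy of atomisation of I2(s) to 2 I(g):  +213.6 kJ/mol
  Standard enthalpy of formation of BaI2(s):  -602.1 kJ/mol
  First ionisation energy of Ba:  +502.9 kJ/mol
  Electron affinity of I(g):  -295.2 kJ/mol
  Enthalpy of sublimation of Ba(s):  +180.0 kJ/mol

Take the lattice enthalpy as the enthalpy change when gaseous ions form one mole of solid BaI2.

ΔHf° = 1·ΔHsub + 1·(ΣIE) + 1·D(I2) + 2·EA + U
-602.1 = 1·(+180.0) + 1·(+1468.1) + 1·(+213.6) + 2·(-295.2) + U
U = -602.1 − (+1271.3) = -1873.4 kJ/mol

U = -1873.4 kJ/mol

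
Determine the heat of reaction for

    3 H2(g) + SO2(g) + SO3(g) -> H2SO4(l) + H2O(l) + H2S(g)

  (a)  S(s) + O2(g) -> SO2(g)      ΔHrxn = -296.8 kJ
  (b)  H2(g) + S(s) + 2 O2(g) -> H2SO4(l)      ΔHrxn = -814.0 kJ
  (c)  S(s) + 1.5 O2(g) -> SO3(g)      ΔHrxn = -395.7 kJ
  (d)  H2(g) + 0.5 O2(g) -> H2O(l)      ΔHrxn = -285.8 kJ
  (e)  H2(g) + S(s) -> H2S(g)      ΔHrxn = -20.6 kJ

ΔHrxn = -427.9 kJ

(a) reversed: +296.8 kJ
(b) as written: -814.0 kJ
(c) reversed: +395.7 kJ
(d) as written: -285.8 kJ
(e) as written: -20.6 kJ
ΔHrxn = (+296.8) + (-814.0) + (+395.7) + (-285.8) + (-20.6) = -427.9 kJ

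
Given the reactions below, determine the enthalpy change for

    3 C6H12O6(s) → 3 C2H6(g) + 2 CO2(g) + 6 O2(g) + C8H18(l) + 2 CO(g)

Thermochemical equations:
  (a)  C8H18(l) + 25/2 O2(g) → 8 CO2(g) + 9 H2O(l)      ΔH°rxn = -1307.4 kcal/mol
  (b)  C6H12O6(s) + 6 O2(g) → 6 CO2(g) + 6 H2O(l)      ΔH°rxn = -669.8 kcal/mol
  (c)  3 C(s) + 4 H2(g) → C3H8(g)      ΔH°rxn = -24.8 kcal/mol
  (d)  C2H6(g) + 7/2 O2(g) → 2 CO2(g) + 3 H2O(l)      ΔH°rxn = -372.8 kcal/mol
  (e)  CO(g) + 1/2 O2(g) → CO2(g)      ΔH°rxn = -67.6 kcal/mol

(a) reversed (reverse to put C8H18(l) on the product side): +1307.4 kcal/mol
(b) × 3 (scale by 3 for the 3 C6H12O6(s)): (3)·(-669.8) = -2009.4 kcal/mol
(c): not needed (C(s) appears nowhere else).
(d) reversed and × 3 (reverse to put C2H6(g) on the product side; ×3 to match 3 C2H6(g) in the target): (-3)·(-372.8) = +1118.4 kcal/mol
(e) reversed and × 2 (CO(g) must end up as a product; scale by 2 for the 2 CO(g)): (-2)·(-67.6) = +135.2 kcal/mol
Since enthalpy is a state function, ΔH°rxn = (-1)·(-1307.4) + (3)·(-669.8) + (-3)·(-372.8) + (-2)·(-67.6) = 551.6 kcal/mol

ΔH°rxn = 551.6 kcal/mol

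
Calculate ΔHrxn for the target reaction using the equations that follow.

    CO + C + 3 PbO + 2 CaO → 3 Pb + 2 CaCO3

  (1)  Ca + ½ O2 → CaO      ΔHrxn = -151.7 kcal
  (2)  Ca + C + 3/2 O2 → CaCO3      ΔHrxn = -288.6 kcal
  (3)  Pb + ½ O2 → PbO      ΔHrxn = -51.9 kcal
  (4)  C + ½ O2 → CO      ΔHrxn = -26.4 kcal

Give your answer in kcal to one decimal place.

(1) reversed and × 2: (-2)·(-151.7) = +303.4 kcal
(2) × 2: (2)·(-288.6) = -577.2 kcal
(3) reversed and × 3: (-3)·(-51.9) = +155.7 kcal
(4) reversed: +26.4 kcal
By Hess's law, ΔHrxn = (+303.4) + (-577.2) + (+155.7) + (+26.4) = -91.7 kcal

ΔHrxn = -91.7 kcal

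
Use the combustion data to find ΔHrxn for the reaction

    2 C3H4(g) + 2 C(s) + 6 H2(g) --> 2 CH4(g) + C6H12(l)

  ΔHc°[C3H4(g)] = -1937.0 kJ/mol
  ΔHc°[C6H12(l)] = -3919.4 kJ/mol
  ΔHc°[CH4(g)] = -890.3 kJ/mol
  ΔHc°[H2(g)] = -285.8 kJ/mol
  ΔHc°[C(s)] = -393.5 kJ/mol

ΔHrxn = -675.8 kJ/mol

With combustion enthalpies, reactants minus products:
= [2·(-1937.0) + 2·(-393.5) + 6·(-285.8)] − [2·(-890.3) + 1·(-3919.4)]
= -675.8 kJ/mol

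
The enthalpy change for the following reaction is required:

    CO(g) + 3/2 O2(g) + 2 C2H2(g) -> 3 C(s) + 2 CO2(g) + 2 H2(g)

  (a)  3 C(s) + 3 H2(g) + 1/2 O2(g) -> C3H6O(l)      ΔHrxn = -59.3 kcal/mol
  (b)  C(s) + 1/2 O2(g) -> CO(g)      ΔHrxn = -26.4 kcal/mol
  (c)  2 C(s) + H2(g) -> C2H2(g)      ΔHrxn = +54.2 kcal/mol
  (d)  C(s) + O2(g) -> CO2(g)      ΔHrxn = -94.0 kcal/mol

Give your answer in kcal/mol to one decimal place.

(a): not needed.
(b) reversed: +26.4 kcal/mol
(c) reversed and × 2: (-2)·(+54.2) = -108.4 kcal/mol
(d) × 2: (2)·(-94.0) = -188.0 kcal/mol
Summing the manipulated equations, ΔHrxn = (-1)·(-26.4) + (-2)·(+54.2) + (2)·(-94.0) = -270.0 kcal/mol

ΔHrxn = -270.0 kcal/mol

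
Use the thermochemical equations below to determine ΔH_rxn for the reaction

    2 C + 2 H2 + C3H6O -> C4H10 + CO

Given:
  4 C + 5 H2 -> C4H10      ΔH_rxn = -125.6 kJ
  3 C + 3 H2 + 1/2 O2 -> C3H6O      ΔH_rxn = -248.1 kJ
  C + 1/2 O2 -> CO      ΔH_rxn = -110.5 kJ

ΔH_rxn = 12.0 kJ

equation 1 as written (C4H10 already on the product side): -125.6 kJ
equation 2 reversed (C3H6O must end up as a reactant): +248.1 kJ
equation 3 as written (CO already on the product side): -110.5 kJ
Combining the equations, ΔH_rxn = (1)·(-125.6) + (-1)·(-248.1) + (1)·(-110.5) = 12.0 kJ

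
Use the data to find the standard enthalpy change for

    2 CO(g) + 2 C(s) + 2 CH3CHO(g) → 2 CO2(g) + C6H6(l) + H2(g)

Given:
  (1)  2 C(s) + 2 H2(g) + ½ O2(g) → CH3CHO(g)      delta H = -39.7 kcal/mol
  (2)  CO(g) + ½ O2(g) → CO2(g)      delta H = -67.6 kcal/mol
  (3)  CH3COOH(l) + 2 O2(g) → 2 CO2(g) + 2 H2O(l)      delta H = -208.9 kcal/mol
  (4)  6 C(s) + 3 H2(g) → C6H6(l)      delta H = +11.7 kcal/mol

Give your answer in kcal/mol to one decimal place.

delta H = -44.1 kcal/mol

(1) reversed and × 2 (reverse to put CH3CHO(g) on the reactant side; scale by 2 for the 2 CH3CHO(g)): (-2)·(-39.7) = +79.4 kcal/mol
(2) × 2 (×2 to match 2 CO(g) in the target): (2)·(-67.6) = -135.2 kcal/mol
(3): not needed (CH3COOH(l) appears nowhere else).
(4) as written (C6H6(l) already on the product side): +11.7 kcal/mol
Since enthalpy is a state function, delta H = (+79.4) + (-135.2) + (+11.7) = -44.1 kcal/mol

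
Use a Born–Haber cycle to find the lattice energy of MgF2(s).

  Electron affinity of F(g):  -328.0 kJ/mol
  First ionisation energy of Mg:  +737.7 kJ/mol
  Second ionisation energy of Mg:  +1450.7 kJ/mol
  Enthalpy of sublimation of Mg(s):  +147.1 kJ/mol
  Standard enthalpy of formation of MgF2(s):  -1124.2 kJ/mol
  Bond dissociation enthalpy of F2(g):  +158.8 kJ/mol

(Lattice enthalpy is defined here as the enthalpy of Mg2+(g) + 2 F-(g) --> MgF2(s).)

ΔHf° = 1·ΔHsub + 1·(ΣIE) + 1·D(F2) + 2·EA + U
-1124.2 = 1·(+147.1) + 1·(+2188.4) + 1·(+158.8) + 2·(-328.0) + U
U = -1124.2 − (+1838.3) = -2962.5 kJ/mol

U = -2962.5 kJ/mol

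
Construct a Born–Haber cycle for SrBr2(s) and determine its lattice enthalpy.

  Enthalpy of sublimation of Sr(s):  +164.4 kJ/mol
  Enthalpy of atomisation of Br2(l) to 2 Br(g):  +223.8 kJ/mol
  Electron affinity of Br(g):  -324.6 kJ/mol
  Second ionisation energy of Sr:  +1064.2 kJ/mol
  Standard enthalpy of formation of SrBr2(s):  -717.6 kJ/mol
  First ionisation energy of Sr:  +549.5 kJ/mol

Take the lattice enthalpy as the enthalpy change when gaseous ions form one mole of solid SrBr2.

U = -2070.3 kJ/mol

ΔHf° = 1·ΔHsub + 1·(ΣIE) + 1·D(Br2) + 2·EA + U
-717.6 = 1·(+164.4) + 1·(+1613.7) + 1·(+223.8) + 2·(-324.6) + U
U = -717.6 − (+1352.7) = -2070.3 kJ/mol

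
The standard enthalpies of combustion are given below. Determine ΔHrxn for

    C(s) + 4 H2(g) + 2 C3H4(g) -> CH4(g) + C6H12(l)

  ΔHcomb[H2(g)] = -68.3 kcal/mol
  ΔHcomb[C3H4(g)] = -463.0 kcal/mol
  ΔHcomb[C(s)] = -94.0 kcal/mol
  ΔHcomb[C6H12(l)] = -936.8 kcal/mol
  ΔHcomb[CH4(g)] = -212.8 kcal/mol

Using ΔH = Σ nΔHc°(reactants) − Σ nΔHc°(products):
= [1·(-94.0) + 4·(-68.3) + 2·(-463.0)] − [1·(-212.8) + 1·(-936.8)]
= -143.6 kcal/mol

ΔHrxn = -143.6 kcal/mol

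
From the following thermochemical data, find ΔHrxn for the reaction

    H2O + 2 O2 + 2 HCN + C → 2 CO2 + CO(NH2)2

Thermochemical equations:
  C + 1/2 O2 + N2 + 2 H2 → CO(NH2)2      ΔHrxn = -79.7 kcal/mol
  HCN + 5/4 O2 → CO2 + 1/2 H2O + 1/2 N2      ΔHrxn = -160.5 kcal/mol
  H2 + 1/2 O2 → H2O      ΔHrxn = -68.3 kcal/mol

equation 1 as written (CO(NH2)2 already on the product side): -79.7 kcal/mol
equation 2 × 2 (×2 to match 2 HCN in the target): (2)·(-160.5) = -321.0 kcal/mol
equation 3 reversed and × 2: (-2)·(-68.3) = +136.6 kcal/mol
Since enthalpy is a state function, ΔHrxn = (-79.7) + (-321.0) + (+136.6) = -264.1 kcal/mol

ΔHrxn = -264.1 kcal/mol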